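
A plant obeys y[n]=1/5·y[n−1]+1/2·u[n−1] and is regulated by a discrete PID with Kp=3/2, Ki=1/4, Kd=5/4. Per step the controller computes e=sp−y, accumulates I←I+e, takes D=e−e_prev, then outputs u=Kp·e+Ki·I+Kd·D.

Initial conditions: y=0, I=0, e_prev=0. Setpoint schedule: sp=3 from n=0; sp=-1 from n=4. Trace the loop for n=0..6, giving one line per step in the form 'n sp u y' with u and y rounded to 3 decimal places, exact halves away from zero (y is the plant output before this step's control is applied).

(exact arithmetic carried between steps; '≈' marks a value shown rounded to 6 d.p. or computed from one; I and e_prev carry over from the previous line; the table rounds u and y to 3 d.p., halves away from zero)
n=0: y=0, sp=3, e=sp−y=3; I=3, D=e−e_prev=3; u=3/2·3+1/4·3+5/4·3=9; next y=1/5·0+1/2·9=4.5
n=1: y=4.5, sp=3, e=sp−y=-1.5; I=1.5, D=e−e_prev=-4.5; u=3/2·(-1.5)+1/4·1.5+5/4·(-4.5)=-7.5; next y=1/5·4.5+1/2·(-7.5)=-2.85
n=2: y=-2.85, sp=3, e=sp−y=5.85; I=7.35, D=e−e_prev=7.35; u=3/2·5.85+1/4·7.35+5/4·7.35=19.8; next y=1/5·(-2.85)+1/2·19.8=9.33
n=3: y=9.33, sp=3, e=sp−y=-6.33; I=1.02, D=e−e_prev=-12.18; u=3/2·(-6.33)+1/4·1.02+5/4·(-12.18)=-24.465; next y=1/5·9.33+1/2·(-24.465)=-10.3665
n=4: y=-10.3665, sp=-1, e=sp−y=9.3665; I=10.3865, D=e−e_prev=15.6965; u=3/2·9.3665+1/4·10.3865+5/4·15.6965=36.267; next y=1/5·(-10.3665)+1/2·36.267=16.0602
n=5: y=16.0602, sp=-1, e=sp−y=-17.0602; I=-6.6737, D=e−e_prev=-26.4267; u=3/2·(-17.0602)+1/4·(-6.6737)+5/4·(-26.4267)=-60.2921; next y=1/5·16.0602+1/2·(-60.2921)=-26.93401
n=6: y=-26.93401, sp=-1, e=sp−y=25.93401; I=19.26031, D=e−e_prev=42.99421; u=3/2·25.93401+1/4·19.26031+5/4·42.99421=97.458855; next y=1/5·(-26.93401)+1/2·97.458855≈43.342626

0 3 9.000 0.000
1 3 -7.500 4.500
2 3 19.800 -2.850
3 3 -24.465 9.330
4 -1 36.267 -10.367
5 -1 -60.292 16.060
6 -1 97.459 -26.934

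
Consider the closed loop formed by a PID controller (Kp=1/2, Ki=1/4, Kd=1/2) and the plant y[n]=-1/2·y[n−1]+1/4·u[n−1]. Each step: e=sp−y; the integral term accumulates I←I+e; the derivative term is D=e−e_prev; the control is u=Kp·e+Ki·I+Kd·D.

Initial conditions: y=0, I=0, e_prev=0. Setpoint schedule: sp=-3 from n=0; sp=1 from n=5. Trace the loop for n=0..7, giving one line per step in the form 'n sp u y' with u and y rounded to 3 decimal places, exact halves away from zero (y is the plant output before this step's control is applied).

0 -3 -3.750 0.000
1 -3 -1.828 -0.938
2 -3 -3.999 0.012
3 -3 -3.006 -1.006
4 -3 -4.959 -0.249
5 1 0.815 -1.115
6 1 -3.436 0.762
7 1 0.064 -1.240

(exact arithmetic carried between steps; '≈' marks a value shown rounded to 6 d.p. or computed from one; I and e_prev carry over from the previous line; the table rounds u and y to 3 d.p., halves away from zero)
n=0: y=0, sp=-3, e=sp−y=-3; I=-3, D=e−e_prev=-3; u=1/2·(-3)+1/4·(-3)+1/2·(-3)=-3.75; next y=-1/2·0+1/4·(-3.75)=-0.9375
n=1: y=-0.9375, sp=-3, e=sp−y=-2.0625; I=-5.0625, D=e−e_prev=0.9375; u=1/2·(-2.0625)+1/4·(-5.0625)+1/2·0.9375=-1.828125; next y=-1/2·(-0.9375)+1/4·(-1.828125)≈0.011719
n=2: y≈0.011719, sp=-3, e=sp−y≈-3.011719; I≈-8.074219, D=e−e_prev≈-0.949219; u=1/2·(-3.011719)+1/4·(-8.074219)+1/2·(-0.949219)≈-3.999023; next y=-1/2·0.011719+1/4·(-3.999023)≈-1.005615
n=3: y≈-1.005615, sp=-3, e=sp−y≈-1.994385; I≈-10.068604, D=e−e_prev≈1.017334; u=1/2·(-1.994385)+1/4·(-10.068604)+1/2·1.017334≈-3.005676; next y=-1/2·(-1.005615)+1/4·(-3.005676)≈-0.248611
n=4: y≈-0.248611, sp=-3, e=sp−y≈-2.751389; I≈-12.819992, D=e−e_prev≈-0.757004; u=1/2·(-2.751389)+1/4·(-12.819992)+1/2·(-0.757004)≈-4.959194; next y=-1/2·(-0.248611)+1/4·(-4.959194)≈-1.115493
n=5: y≈-1.115493, sp=1, e=sp−y≈2.115493; I≈-10.704499, D=e−e_prev≈4.866881; u=1/2·2.115493+1/4·(-10.704499)+1/2·4.866881≈0.815062; next y=-1/2·(-1.115493)+1/4·0.815062≈0.761512
n=6: y≈0.761512, sp=1, e=sp−y≈0.238488; I≈-10.466011, D=e−e_prev≈-1.877005; u=1/2·0.238488+1/4·(-10.466011)+1/2·(-1.877005)≈-3.435761; next y=-1/2·0.761512+1/4·(-3.435761)≈-1.239696
n=7: y≈-1.239696, sp=1, e=sp−y≈2.239696; I≈-8.226315, D=e−e_prev≈2.001208; u=1/2·2.239696+1/4·(-8.226315)+1/2·2.001208≈0.063874; next y=-1/2·(-1.239696)+1/4·0.063874≈0.635817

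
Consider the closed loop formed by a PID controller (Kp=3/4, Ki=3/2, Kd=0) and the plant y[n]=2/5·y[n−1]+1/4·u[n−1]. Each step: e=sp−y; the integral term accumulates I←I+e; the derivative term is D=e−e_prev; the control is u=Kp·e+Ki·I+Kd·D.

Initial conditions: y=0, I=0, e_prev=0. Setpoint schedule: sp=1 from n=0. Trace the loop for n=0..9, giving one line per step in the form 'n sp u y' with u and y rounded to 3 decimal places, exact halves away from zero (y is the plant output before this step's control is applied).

0 1 2.250 0.000
1 1 2.484 0.563
2 1 2.503 0.846
3 1 2.468 0.964
4 1 2.435 1.003
5 1 2.415 1.010
6 1 2.405 1.008
7 1 2.401 1.004
8 1 2.400 1.002
9 1 2.400 1.001

(exact arithmetic carried between steps; '≈' marks a value shown rounded to 6 d.p. or computed from one; I and e_prev carry over from the previous line; the table rounds u and y to 3 d.p., halves away from zero)
n=0: y=0, sp=1, e=sp−y=1; I=1, D=e−e_prev=1; u=3/4·1+3/2·1+0·1=2.25; next y=2/5·0+1/4·2.25=0.5625
n=1: y=0.5625, sp=1, e=sp−y=0.4375; I=1.4375, D=e−e_prev=-0.5625; u=3/4·0.4375+3/2·1.4375+0·(-0.5625)=2.484375; next y=2/5·0.5625+1/4·2.484375≈0.846094
n=2: y≈0.846094, sp=1, e=sp−y≈0.153906; I≈1.591406, D=e−e_prev≈-0.283594; u=3/4·0.153906+3/2·1.591406+0·(-0.283594)≈2.502539; next y=2/5·0.846094+1/4·2.502539≈0.964072
n=3: y≈0.964072, sp=1, e=sp−y≈0.035928; I≈1.627334, D=e−e_prev≈-0.117979; u=3/4·0.035928+3/2·1.627334+0·(-0.117979)≈2.467947; next y=2/5·0.964072+1/4·2.467947≈1.002616
n=4: y≈1.002616, sp=1, e=sp−y≈-0.002616; I≈1.624718, D=e−e_prev≈-0.038543; u=3/4·(-0.002616)+3/2·1.624718+0·(-0.038543)≈2.435116; next y=2/5·1.002616+1/4·2.435116≈1.009825
n=5: y≈1.009825, sp=1, e=sp−y≈-0.009825; I≈1.614893, D=e−e_prev≈-0.007210; u=3/4·(-0.009825)+3/2·1.614893+0·(-0.007210)≈2.414971; next y=2/5·1.009825+1/4·2.414971≈1.007673
n=6: y≈1.007673, sp=1, e=sp−y≈-0.007673; I≈1.607220, D=e−e_prev≈0.002152; u=3/4·(-0.007673)+3/2·1.607220+0·0.002152≈2.405076; next y=2/5·1.007673+1/4·2.405076≈1.004338
n=7: y≈1.004338, sp=1, e=sp−y≈-0.004338; I≈1.602882, D=e−e_prev≈0.003335; u=3/4·(-0.004338)+3/2·1.602882+0·0.003335≈2.401070; next y=2/5·1.004338+1/4·2.401070≈1.002003
n=8: y≈1.002003, sp=1, e=sp−y≈-0.002003; I≈1.600880, D=e−e_prev≈0.002335; u=3/4·(-0.002003)+3/2·1.600880+0·0.002335≈2.399817; next y=2/5·1.002003+1/4·2.399817≈1.000755
n=9: y≈1.000755, sp=1, e=sp−y≈-0.000755; I≈1.600124, D=e−e_prev≈0.001247; u=3/4·(-0.000755)+3/2·1.600124+0·0.001247≈2.399620; next y=2/5·1.000755+1/4·2.399620≈1.000207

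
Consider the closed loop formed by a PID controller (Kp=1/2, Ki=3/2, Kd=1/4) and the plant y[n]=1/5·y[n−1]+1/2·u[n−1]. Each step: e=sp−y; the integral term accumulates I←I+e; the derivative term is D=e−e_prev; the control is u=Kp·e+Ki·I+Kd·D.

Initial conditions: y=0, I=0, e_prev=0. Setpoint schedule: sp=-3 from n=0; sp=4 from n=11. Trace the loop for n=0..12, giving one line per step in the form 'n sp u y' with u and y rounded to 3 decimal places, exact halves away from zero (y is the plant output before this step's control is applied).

0 -3 -6.750 0.000
1 -3 -2.906 -3.375
2 -3 -5.993 -2.128
3 -3 -4.078 -3.422
4 -3 -5.340 -2.723
5 -3 -4.475 -3.215
6 -3 -5.028 -2.880
7 -3 -4.652 -3.090
8 -3 -4.898 -2.944
9 -3 -4.734 -3.038
10 -3 -4.843 -2.975
11 4 10.979 -3.016
12 4 1.962 4.886

(exact arithmetic carried between steps; '≈' marks a value shown rounded to 6 d.p. or computed from one; I and e_prev carry over from the previous line; the table rounds u and y to 3 d.p., halves away from zero)
n=0: y=0, sp=-3, e=sp−y=-3; I=-3, D=e−e_prev=-3; u=1/2·(-3)+3/2·(-3)+1/4·(-3)=-6.75; next y=1/5·0+1/2·(-6.75)=-3.375
n=1: y=-3.375, sp=-3, e=sp−y=0.375; I=-2.625, D=e−e_prev=3.375; u=1/2·0.375+3/2·(-2.625)+1/4·3.375=-2.90625; next y=1/5·(-3.375)+1/2·(-2.90625)=-2.128125
n=2: y=-2.128125, sp=-3, e=sp−y=-0.871875; I=-3.496875, D=e−e_prev=-1.246875; u=1/2·(-0.871875)+3/2·(-3.496875)+1/4·(-1.246875)≈-5.992969; next y=1/5·(-2.128125)+1/2·(-5.992969)≈-3.422109
n=3: y≈-3.422109, sp=-3, e=sp−y≈0.422109; I≈-3.074766, D=e−e_prev≈1.293984; u=1/2·0.422109+3/2·(-3.074766)+1/4·1.293984≈-4.077598; next y=1/5·(-3.422109)+1/2·(-4.077598)≈-2.723221
n=4: y≈-2.723221, sp=-3, e=sp−y≈-0.276779; I≈-3.351545, D=e−e_prev≈-0.698889; u=1/2·(-0.276779)+3/2·(-3.351545)+1/4·(-0.698889)≈-5.340429; next y=1/5·(-2.723221)+1/2·(-5.340429)≈-3.214859
n=5: y≈-3.214859, sp=-3, e=sp−y≈0.214859; I≈-3.136686, D=e−e_prev≈0.491638; u=1/2·0.214859+3/2·(-3.136686)+1/4·0.491638≈-4.474690; next y=1/5·(-3.214859)+1/2·(-4.474690)≈-2.880317
n=6: y≈-2.880317, sp=-3, e=sp−y≈-0.119683; I≈-3.256369, D=e−e_prev≈-0.334542; u=1/2·(-0.119683)+3/2·(-3.256369)+1/4·(-0.334542)≈-5.028031; next y=1/5·(-2.880317)+1/2·(-5.028031)≈-3.090079
n=7: y≈-3.090079, sp=-3, e=sp−y≈0.090079; I≈-3.166290, D=e−e_prev≈0.209762; u=1/2·0.090079+3/2·(-3.166290)+1/4·0.209762≈-4.651956; next y=1/5·(-3.090079)+1/2·(-4.651956)≈-2.943994
n=8: y≈-2.943994, sp=-3, e=sp−y≈-0.056006; I≈-3.222297, D=e−e_prev≈-0.146085; u=1/2·(-0.056006)+3/2·(-3.222297)+1/4·(-0.146085)≈-4.897970; next y=1/5·(-2.943994)+1/2·(-4.897970)≈-3.037784
n=9: y≈-3.037784, sp=-3, e=sp−y≈0.037784; I≈-3.184513, D=e−e_prev≈0.093790; u=1/2·0.037784+3/2·(-3.184513)+1/4·0.093790≈-4.734431; next y=1/5·(-3.037784)+1/2·(-4.734431)≈-2.974772
n=10: y≈-2.974772, sp=-3, e=sp−y≈-0.025228; I≈-3.209741, D=e−e_prev≈-0.063012; u=1/2·(-0.025228)+3/2·(-3.209741)+1/4·(-0.063012)≈-4.842979; next y=1/5·(-2.974772)+1/2·(-4.842979)≈-3.016444
n=11: y≈-3.016444, sp=4, e=sp−y≈7.016444; I≈3.806703, D=e−e_prev≈7.041672; u=1/2·7.016444+3/2·3.806703+1/4·7.041672≈10.978694; next y=1/5·(-3.016444)+1/2·10.978694≈4.886058
n=12: y≈4.886058, sp=4, e=sp−y≈-0.886058; I≈2.920644, D=e−e_prev≈-7.902502; u=1/2·(-0.886058)+3/2·2.920644+1/4·(-7.902502)≈1.962312; next y=1/5·4.886058+1/2·1.962312≈1.958368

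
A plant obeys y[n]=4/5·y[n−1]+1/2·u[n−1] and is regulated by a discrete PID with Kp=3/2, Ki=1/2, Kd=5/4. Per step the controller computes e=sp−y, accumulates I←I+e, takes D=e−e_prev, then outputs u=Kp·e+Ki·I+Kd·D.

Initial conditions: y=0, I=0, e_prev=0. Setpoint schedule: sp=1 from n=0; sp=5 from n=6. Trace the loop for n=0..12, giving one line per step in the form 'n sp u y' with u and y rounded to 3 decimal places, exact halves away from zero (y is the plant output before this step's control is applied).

(exact arithmetic carried between steps; '≈' marks a value shown rounded to 6 d.p. or computed from one; I and e_prev carry over from the previous line; the table rounds u and y to 3 d.p., halves away from zero)
n=0: y=0, sp=1, e=sp−y=1; I=1, D=e−e_prev=1; u=3/2·1+1/2·1+5/4·1=3.25; next y=4/5·0+1/2·3.25=1.625
n=1: y=1.625, sp=1, e=sp−y=-0.625; I=0.375, D=e−e_prev=-1.625; u=3/2·(-0.625)+1/2·0.375+5/4·(-1.625)=-2.78125; next y=4/5·1.625+1/2·(-2.78125)=-0.090625
n=2: y=-0.090625, sp=1, e=sp−y=1.090625; I=1.465625, D=e−e_prev=1.715625; u=3/2·1.090625+1/2·1.465625+5/4·1.715625≈4.513281; next y=4/5·(-0.090625)+1/2·4.513281≈2.184141
n=3: y≈2.184141, sp=1, e=sp−y≈-1.184141; I≈0.281484, D=e−e_prev≈-2.274766; u=3/2·(-1.184141)+1/2·0.281484+5/4·(-2.274766)≈-4.478926; next y=4/5·2.184141+1/2·(-4.478926)≈-0.492150
n=4: y≈-0.492150, sp=1, e=sp−y≈1.492150; I≈1.773635, D=e−e_prev≈2.676291; u=3/2·1.492150+1/2·1.773635+5/4·2.676291≈6.470407; next y=4/5·(-0.492150)+1/2·6.470407≈2.841483
n=5: y≈2.841483, sp=1, e=sp−y≈-1.841483; I≈-0.067848, D=e−e_prev≈-3.333633; u=3/2·(-1.841483)+1/2·(-0.067848)+5/4·(-3.333633)≈-6.963191; next y=4/5·2.841483+1/2·(-6.963191)≈-1.208409
n=6: y≈-1.208409, sp=5, e=sp−y≈6.208409; I≈6.140561, D=e−e_prev≈8.049892; u=3/2·6.208409+1/2·6.140561+5/4·8.049892≈22.445258; next y=4/5·(-1.208409)+1/2·22.445258≈10.255902
n=7: y≈10.255902, sp=5, e=sp−y≈-5.255902; I≈0.884658, D=e−e_prev≈-11.464311; u=3/2·(-5.255902)+1/2·0.884658+5/4·(-11.464311)≈-21.771913; next y=4/5·10.255902+1/2·(-21.771913)≈-2.681235
n=8: y≈-2.681235, sp=5, e=sp−y≈7.681235; I≈8.565893, D=e−e_prev≈12.937137; u=3/2·7.681235+1/2·8.565893+5/4·12.937137≈31.976219; next y=4/5·(-2.681235)+1/2·31.976219≈13.843122
n=9: y≈13.843122, sp=5, e=sp−y≈-8.843122; I≈-0.277229, D=e−e_prev≈-16.524357; u=3/2·(-8.843122)+1/2·(-0.277229)+5/4·(-16.524357)≈-34.058743; next y=4/5·13.843122+1/2·(-34.058743)≈-5.954874
n=10: y≈-5.954874, sp=5, e=sp−y≈10.954874; I≈10.677645, D=e−e_prev≈19.797996; u=3/2·10.954874+1/2·10.677645+5/4·19.797996≈46.518629; next y=4/5·(-5.954874)+1/2·46.518629≈18.495415
n=11: y≈18.495415, sp=5, e=sp−y≈-13.495415; I≈-2.817770, D=e−e_prev≈-24.450289; u=3/2·(-13.495415)+1/2·(-2.817770)+5/4·(-24.450289)≈-52.214869; next y=4/5·18.495415+1/2·(-52.214869)≈-11.311102
n=12: y≈-11.311102, sp=5, e=sp−y≈16.311102; I≈13.493332, D=e−e_prev≈29.806518; u=3/2·16.311102+1/2·13.493332+5/4·29.806518≈68.471467; next y=4/5·(-11.311102)+1/2·68.471467≈25.186851

0 1 3.250 0.000
1 1 -2.781 1.625
2 1 4.513 -0.091
3 1 -4.479 2.184
4 1 6.470 -0.492
5 1 -6.963 2.841
6 5 22.445 -1.208
7 5 -21.772 10.256
8 5 31.976 -2.681
9 5 -34.059 13.843
10 5 46.519 -5.955
11 5 -52.215 18.495
12 5 68.471 -11.311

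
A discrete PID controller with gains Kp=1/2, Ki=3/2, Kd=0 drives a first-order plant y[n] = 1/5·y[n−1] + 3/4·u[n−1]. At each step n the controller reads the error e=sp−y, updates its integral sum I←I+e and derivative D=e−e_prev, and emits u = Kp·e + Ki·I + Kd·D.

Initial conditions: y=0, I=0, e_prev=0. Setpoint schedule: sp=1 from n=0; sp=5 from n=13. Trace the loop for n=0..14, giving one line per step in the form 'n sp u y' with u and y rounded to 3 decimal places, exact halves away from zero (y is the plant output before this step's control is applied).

0 1 2.000 0.000
1 1 0.500 1.500
2 1 1.400 0.675
3 1 0.868 1.185
4 1 1.185 0.888
5 1 0.996 1.066
6 1 1.108 0.961
7 1 1.042 1.023
8 1 1.081 0.986
9 1 1.058 1.008
10 1 1.072 0.995
11 1 1.064 1.003
12 1 1.069 0.998
13 5 9.066 1.001
14 5 3.067 6.999

(exact arithmetic carried between steps; '≈' marks a value shown rounded to 6 d.p. or computed from one; I and e_prev carry over from the previous line; the table rounds u and y to 3 d.p., halves away from zero)
n=0: y=0, sp=1, e=sp−y=1; I=1, D=e−e_prev=1; u=1/2·1+3/2·1+0·1=2; next y=1/5·0+3/4·2=1.5
n=1: y=1.5, sp=1, e=sp−y=-0.5; I=0.5, D=e−e_prev=-1.5; u=1/2·(-0.5)+3/2·0.5+0·(-1.5)=0.5; next y=1/5·1.5+3/4·0.5=0.675
n=2: y=0.675, sp=1, e=sp−y=0.325; I=0.825, D=e−e_prev=0.825; u=1/2·0.325+3/2·0.825+0·0.825=1.4; next y=1/5·0.675+3/4·1.4=1.185
n=3: y=1.185, sp=1, e=sp−y=-0.185; I=0.64, D=e−e_prev=-0.51; u=1/2·(-0.185)+3/2·0.64+0·(-0.51)=0.8675; next y=1/5·1.185+3/4·0.8675=0.887625
n=4: y=0.887625, sp=1, e=sp−y=0.112375; I=0.752375, D=e−e_prev=0.297375; u=1/2·0.112375+3/2·0.752375+0·0.297375=1.18475; next y=1/5·0.887625+3/4·1.18475≈1.066088
n=5: y≈1.066088, sp=1, e=sp−y≈-0.066088; I≈0.686288, D=e−e_prev≈-0.178463; u=1/2·(-0.066088)+3/2·0.686288+0·(-0.178463)≈0.996388; next y=1/5·1.066088+3/4·0.996388≈0.960508
n=6: y≈0.960508, sp=1, e=sp−y≈0.039492; I≈0.725779, D=e−e_prev≈0.105579; u=1/2·0.039492+3/2·0.725779+0·0.105579≈1.108415; next y=1/5·0.960508+3/4·1.108415≈1.023413
n=7: y≈1.023413, sp=1, e=sp−y≈-0.023413; I≈0.702367, D=e−e_prev≈-0.062905; u=1/2·(-0.023413)+3/2·0.702367+0·(-0.062905)≈1.041843; next y=1/5·1.023413+3/4·1.041843≈0.986065
n=8: y≈0.986065, sp=1, e=sp−y≈0.013935; I≈0.716301, D=e−e_prev≈0.037348; u=1/2·0.013935+3/2·0.716301+0·0.037348≈1.081420; next y=1/5·0.986065+3/4·1.081420≈1.008278
n=9: y≈1.008278, sp=1, e=sp−y≈-0.008278; I≈0.708024, D=e−e_prev≈-0.022213; u=1/2·(-0.008278)+3/2·0.708024+0·(-0.022213)≈1.057897; next y=1/5·1.008278+3/4·1.057897≈0.995078
n=10: y≈0.995078, sp=1, e=sp−y≈0.004922; I≈0.712946, D=e−e_prev≈0.013200; u=1/2·0.004922+3/2·0.712946+0·0.013200≈1.071879; next y=1/5·0.995078+3/4·1.071879≈1.002925
n=11: y≈1.002925, sp=1, e=sp−y≈-0.002925; I≈0.710020, D=e−e_prev≈-0.007847; u=1/2·(-0.002925)+3/2·0.710020+0·(-0.007847)≈1.063568; next y=1/5·1.002925+3/4·1.063568≈0.998261
n=12: y≈0.998261, sp=1, e=sp−y≈0.001739; I≈0.711759, D=e−e_prev≈0.004664; u=1/2·0.001739+3/2·0.711759+0·0.004664≈1.068508; next y=1/5·0.998261+3/4·1.068508≈1.001034
n=13: y≈1.001034, sp=5, e=sp−y≈3.998966; I≈4.710726, D=e−e_prev≈3.997228; u=1/2·3.998966+3/2·4.710726+0·3.997228≈9.065572; next y=1/5·1.001034+3/4·9.065572≈6.999386
n=14: y≈6.999386, sp=5, e=sp−y≈-1.999386; I≈2.711340, D=e−e_prev≈-5.998352; u=1/2·(-1.999386)+3/2·2.711340+0·(-5.998352)≈3.067317; next y=1/5·6.999386+3/4·3.067317≈3.700365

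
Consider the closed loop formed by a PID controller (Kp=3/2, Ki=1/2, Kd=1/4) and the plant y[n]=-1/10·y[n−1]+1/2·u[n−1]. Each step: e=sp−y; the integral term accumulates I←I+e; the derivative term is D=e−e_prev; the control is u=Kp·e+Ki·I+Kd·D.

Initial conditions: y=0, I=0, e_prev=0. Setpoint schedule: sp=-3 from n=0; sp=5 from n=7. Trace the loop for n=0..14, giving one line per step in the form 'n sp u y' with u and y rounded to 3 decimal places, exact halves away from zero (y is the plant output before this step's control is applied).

0 -3 -6.750 0.000
1 -3 0.094 -3.375
2 -3 -9.021 0.384
3 -3 1.327 -4.549
4 -3 -11.883 1.118
5 -3 3.611 -6.054
6 -3 -15.700 2.411
7 5 25.340 -8.091
8 5 -21.273 13.479
9 5 37.173 -11.984
10 5 -32.181 19.785
11 5 53.540 -18.069
12 5 -49.342 28.577
13 5 76.768 -27.529
14 5 -75.492 41.137

(exact arithmetic carried between steps; '≈' marks a value shown rounded to 6 d.p. or computed from one; I and e_prev carry over from the previous line; the table rounds u and y to 3 d.p., halves away from zero)
n=0: y=0, sp=-3, e=sp−y=-3; I=-3, D=e−e_prev=-3; u=3/2·(-3)+1/2·(-3)+1/4·(-3)=-6.75; next y=-1/10·0+1/2·(-6.75)=-3.375
n=1: y=-3.375, sp=-3, e=sp−y=0.375; I=-2.625, D=e−e_prev=3.375; u=3/2·0.375+1/2·(-2.625)+1/4·3.375=0.09375; next y=-1/10·(-3.375)+1/2·0.09375=0.384375
n=2: y=0.384375, sp=-3, e=sp−y=-3.384375; I=-6.009375, D=e−e_prev=-3.759375; u=3/2·(-3.384375)+1/2·(-6.009375)+1/4·(-3.759375)≈-9.021094; next y=-1/10·0.384375+1/2·(-9.021094)≈-4.548984
n=3: y≈-4.548984, sp=-3, e=sp−y≈1.548984; I≈-4.460391, D=e−e_prev≈4.933359; u=3/2·1.548984+1/2·(-4.460391)+1/4·4.933359≈1.326621; next y=-1/10·(-4.548984)+1/2·1.326621≈1.118209
n=4: y≈1.118209, sp=-3, e=sp−y≈-4.118209; I≈-8.578600, D=e−e_prev≈-5.667193; u=3/2·(-4.118209)+1/2·(-8.578600)+1/4·(-5.667193)≈-11.883412; next y=-1/10·1.118209+1/2·(-11.883412)≈-6.053527
n=5: y≈-6.053527, sp=-3, e=sp−y≈3.053527; I≈-5.525073, D=e−e_prev≈7.171736; u=3/2·3.053527+1/2·(-5.525073)+1/4·7.171736≈3.610688; next y=-1/10·(-6.053527)+1/2·3.610688≈2.410696
n=6: y≈2.410696, sp=-3, e=sp−y≈-5.410696; I≈-10.935769, D=e−e_prev≈-8.464223; u=3/2·(-5.410696)+1/2·(-10.935769)+1/4·(-8.464223)≈-15.699985; next y=-1/10·2.410696+1/2·(-15.699985)≈-8.091062
n=7: y≈-8.091062, sp=5, e=sp−y≈13.091062; I≈2.155293, D=e−e_prev≈18.501759; u=3/2·13.091062+1/2·2.155293+1/4·18.501759≈25.339679; next y=-1/10·(-8.091062)+1/2·25.339679≈13.478946
n=8: y≈13.478946, sp=5, e=sp−y≈-8.478946; I≈-6.323653, D=e−e_prev≈-21.570008; u=3/2·(-8.478946)+1/2·(-6.323653)+1/4·(-21.570008)≈-21.272747; next y=-1/10·13.478946+1/2·(-21.272747)≈-11.984268
n=9: y≈-11.984268, sp=5, e=sp−y≈16.984268; I≈10.660615, D=e−e_prev≈25.463214; u=3/2·16.984268+1/2·10.660615+1/4·25.463214≈37.172514; next y=-1/10·(-11.984268)+1/2·37.172514≈19.784684
n=10: y≈19.784684, sp=5, e=sp−y≈-14.784684; I≈-4.124068, D=e−e_prev≈-31.768952; u=3/2·(-14.784684)+1/2·(-4.124068)+1/4·(-31.768952)≈-32.181298; next y=-1/10·19.784684+1/2·(-32.181298)≈-18.069117
n=11: y≈-18.069117, sp=5, e=sp−y≈23.069117; I≈18.945049, D=e−e_prev≈37.853801; u=3/2·23.069117+1/2·18.945049+1/4·37.853801≈53.539650; next y=-1/10·(-18.069117)+1/2·53.539650≈28.576737
n=12: y≈28.576737, sp=5, e=sp−y≈-23.576737; I≈-4.631688, D=e−e_prev≈-46.645854; u=3/2·(-23.576737)+1/2·(-4.631688)+1/4·(-46.645854)≈-49.342413; next y=-1/10·28.576737+1/2·(-49.342413)≈-27.528880
n=13: y≈-27.528880, sp=5, e=sp−y≈32.528880; I≈27.897192, D=e−e_prev≈56.105617; u=3/2·32.528880+1/2·27.897192+1/4·56.105617≈76.768321; next y=-1/10·(-27.528880)+1/2·76.768321≈41.137048
n=14: y≈41.137048, sp=5, e=sp−y≈-36.137048; I≈-8.239856, D=e−e_prev≈-68.665928; u=3/2·(-36.137048)+1/2·(-8.239856)+1/4·(-68.665928)≈-75.491983; next y=-1/10·41.137048+1/2·(-75.491983)≈-41.859696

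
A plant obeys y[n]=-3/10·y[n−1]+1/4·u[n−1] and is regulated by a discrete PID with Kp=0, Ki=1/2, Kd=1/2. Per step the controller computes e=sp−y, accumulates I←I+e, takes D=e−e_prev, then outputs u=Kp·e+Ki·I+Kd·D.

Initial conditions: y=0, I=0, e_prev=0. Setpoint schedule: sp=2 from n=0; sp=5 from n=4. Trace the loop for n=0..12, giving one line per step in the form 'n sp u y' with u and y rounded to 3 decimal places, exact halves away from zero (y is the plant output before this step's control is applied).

(exact arithmetic carried between steps; '≈' marks a value shown rounded to 6 d.p. or computed from one; I and e_prev carry over from the previous line; the table rounds u and y to 3 d.p., halves away from zero)
n=0: y=0, sp=2, e=sp−y=2; I=2, D=e−e_prev=2; u=0·2+1/2·2+1/2·2=2; next y=-3/10·0+1/4·2=0.5
n=1: y=0.5, sp=2, e=sp−y=1.5; I=3.5, D=e−e_prev=-0.5; u=0·1.5+1/2·3.5+1/2·(-0.5)=1.5; next y=-3/10·0.5+1/4·1.5=0.225
n=2: y=0.225, sp=2, e=sp−y=1.775; I=5.275, D=e−e_prev=0.275; u=0·1.775+1/2·5.275+1/2·0.275=2.775; next y=-3/10·0.225+1/4·2.775=0.62625
n=3: y=0.62625, sp=2, e=sp−y=1.37375; I=6.64875, D=e−e_prev=-0.40125; u=0·1.37375+1/2·6.64875+1/2·(-0.40125)=3.12375; next y=-3/10·0.62625+1/4·3.12375≈0.593063
n=4: y≈0.593063, sp=5, e=sp−y≈4.406938; I≈11.055688, D=e−e_prev≈3.033188; u=0·4.406938+1/2·11.055688+1/2·3.033188≈7.044438; next y=-3/10·0.593063+1/4·7.044438≈1.583191
n=5: y≈1.583191, sp=5, e=sp−y≈3.416809; I≈14.472497, D=e−e_prev≈-0.990128; u=0·3.416809+1/2·14.472497+1/2·(-0.990128)≈6.741184; next y=-3/10·1.583191+1/4·6.741184≈1.210339
n=6: y≈1.210339, sp=5, e=sp−y≈3.789661; I≈18.262158, D=e−e_prev≈0.372852; u=0·3.789661+1/2·18.262158+1/2·0.372852≈9.317505; next y=-3/10·1.210339+1/4·9.317505≈1.966275
n=7: y≈1.966275, sp=5, e=sp−y≈3.033725; I≈21.295883, D=e−e_prev≈-0.755936; u=0·3.033725+1/2·21.295883+1/2·(-0.755936)≈10.269974; next y=-3/10·1.966275+1/4·10.269974≈1.977611
n=8: y≈1.977611, sp=5, e=sp−y≈3.022389; I≈24.318272, D=e−e_prev≈-0.011337; u=0·3.022389+1/2·24.318272+1/2·(-0.011337)≈12.153468; next y=-3/10·1.977611+1/4·12.153468≈2.445084
n=9: y≈2.445084, sp=5, e=sp−y≈2.554916; I≈26.873189, D=e−e_prev≈-0.467473; u=0·2.554916+1/2·26.873189+1/2·(-0.467473)≈13.202858; next y=-3/10·2.445084+1/4·13.202858≈2.567189
n=10: y≈2.567189, sp=5, e=sp−y≈2.432811; I≈29.305999, D=e−e_prev≈-0.122106; u=0·2.432811+1/2·29.305999+1/2·(-0.122106)≈14.591947; next y=-3/10·2.567189+1/4·14.591947≈2.877830
n=11: y≈2.877830, sp=5, e=sp−y≈2.122170; I≈31.428169, D=e−e_prev≈-0.310640; u=0·2.122170+1/2·31.428169+1/2·(-0.310640)≈15.558764; next y=-3/10·2.877830+1/4·15.558764≈3.026342
n=12: y≈3.026342, sp=5, e=sp−y≈1.973658; I≈33.401827, D=e−e_prev≈-0.148512; u=0·1.973658+1/2·33.401827+1/2·(-0.148512)≈16.626657; next y=-3/10·3.026342+1/4·16.626657≈3.248762

0 2 2.000 0.000
1 2 1.500 0.500
2 2 2.775 0.225
3 2 3.124 0.626
4 5 7.044 0.593
5 5 6.741 1.583
6 5 9.318 1.210
7 5 10.270 1.966
8 5 12.153 1.978
9 5 13.203 2.445
10 5 14.592 2.567
11 5 15.559 2.878
12 5 16.627 3.026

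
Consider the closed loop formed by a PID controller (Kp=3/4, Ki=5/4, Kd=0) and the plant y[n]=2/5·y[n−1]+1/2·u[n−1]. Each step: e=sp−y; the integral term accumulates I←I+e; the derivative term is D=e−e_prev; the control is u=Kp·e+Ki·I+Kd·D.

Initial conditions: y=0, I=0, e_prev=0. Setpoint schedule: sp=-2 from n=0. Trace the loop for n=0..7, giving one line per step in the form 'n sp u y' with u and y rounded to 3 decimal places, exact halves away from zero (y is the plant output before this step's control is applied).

(exact arithmetic carried between steps; '≈' marks a value shown rounded to 6 d.p. or computed from one; I and e_prev carry over from the previous line; the table rounds u and y to 3 d.p., halves away from zero)
n=0: y=0, sp=-2, e=sp−y=-2; I=-2, D=e−e_prev=-2; u=3/4·(-2)+5/4·(-2)+0·(-2)=-4; next y=2/5·0+1/2·(-4)=-2
n=1: y=-2, sp=-2, e=sp−y=0; I=-2, D=e−e_prev=2; u=3/4·0+5/4·(-2)+0·2=-2.5; next y=2/5·(-2)+1/2·(-2.5)=-2.05
n=2: y=-2.05, sp=-2, e=sp−y=0.05; I=-1.95, D=e−e_prev=0.05; u=3/4·0.05+5/4·(-1.95)+0·0.05=-2.4; next y=2/5·(-2.05)+1/2·(-2.4)=-2.02
n=3: y=-2.02, sp=-2, e=sp−y=0.02; I=-1.93, D=e−e_prev=-0.03; u=3/4·0.02+5/4·(-1.93)+0·(-0.03)=-2.3975; next y=2/5·(-2.02)+1/2·(-2.3975)=-2.00675
n=4: y=-2.00675, sp=-2, e=sp−y=0.00675; I=-1.92325, D=e−e_prev=-0.01325; u=3/4·0.00675+5/4·(-1.92325)+0·(-0.01325)=-2.399; next y=2/5·(-2.00675)+1/2·(-2.399)=-2.0022
n=5: y=-2.0022, sp=-2, e=sp−y=0.0022; I=-1.92105, D=e−e_prev=-0.00455; u=3/4·0.0022+5/4·(-1.92105)+0·(-0.00455)≈-2.399663; next y=2/5·(-2.0022)+1/2·(-2.399663)≈-2.000711
n=6: y≈-2.000711, sp=-2, e=sp−y≈0.000711; I≈-1.920339, D=e−e_prev≈-0.001489; u=3/4·0.000711+5/4·(-1.920339)+0·(-0.001489)≈-2.39989; next y=2/5·(-2.000711)+1/2·(-2.39989)≈-2.000230
n=7: y≈-2.000230, sp=-2, e=sp−y≈0.000230; I≈-1.920109, D=e−e_prev≈-0.000482; u=3/4·0.000230+5/4·(-1.920109)+0·(-0.000482)≈-2.399964; next y=2/5·(-2.000230)+1/2·(-2.399964)≈-2.000074

0 -2 -4.000 0.000
1 -2 -2.500 -2.000
2 -2 -2.400 -2.050
3 -2 -2.398 -2.020
4 -2 -2.399 -2.007
5 -2 -2.400 -2.002
6 -2 -2.400 -2.001
7 -2 -2.400 -2.000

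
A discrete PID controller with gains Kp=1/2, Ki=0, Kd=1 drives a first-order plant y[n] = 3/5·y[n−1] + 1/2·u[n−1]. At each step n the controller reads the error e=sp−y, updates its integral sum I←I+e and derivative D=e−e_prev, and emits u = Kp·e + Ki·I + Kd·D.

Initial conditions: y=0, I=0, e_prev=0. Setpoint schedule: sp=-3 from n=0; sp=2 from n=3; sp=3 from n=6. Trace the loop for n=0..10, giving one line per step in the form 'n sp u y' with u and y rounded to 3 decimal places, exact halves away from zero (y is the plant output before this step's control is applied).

(exact arithmetic carried between steps; '≈' marks a value shown rounded to 6 d.p. or computed from one; I and e_prev carry over from the previous line; the table rounds u and y to 3 d.p., halves away from zero)
n=0: y=0, sp=-3, e=sp−y=-3; I=-3, D=e−e_prev=-3; u=1/2·(-3)+0·(-3)+1·(-3)=-4.5; next y=3/5·0+1/2·(-4.5)=-2.25
n=1: y=-2.25, sp=-3, e=sp−y=-0.75; I=-3.75, D=e−e_prev=2.25; u=1/2·(-0.75)+0·(-3.75)+1·2.25=1.875; next y=3/5·(-2.25)+1/2·1.875=-0.4125
n=2: y=-0.4125, sp=-3, e=sp−y=-2.5875; I=-6.3375, D=e−e_prev=-1.8375; u=1/2·(-2.5875)+0·(-6.3375)+1·(-1.8375)=-3.13125; next y=3/5·(-0.4125)+1/2·(-3.13125)=-1.813125
n=3: y=-1.813125, sp=2, e=sp−y=3.813125; I=-2.524375, D=e−e_prev=6.400625; u=1/2·3.813125+0·(-2.524375)+1·6.400625≈8.307188; next y=3/5·(-1.813125)+1/2·8.307188≈3.065719
n=4: y≈3.065719, sp=2, e=sp−y≈-1.065719; I≈-3.590094, D=e−e_prev≈-4.878844; u=1/2·(-1.065719)+0·(-3.590094)+1·(-4.878844)≈-5.411703; next y=3/5·3.065719+1/2·(-5.411703)≈-0.866420
n=5: y≈-0.866420, sp=2, e=sp−y≈2.866420; I≈-0.723673, D=e−e_prev≈3.932139; u=1/2·2.866420+0·(-0.723673)+1·3.932139≈5.365349; next y=3/5·(-0.866420)+1/2·5.365349≈2.162822
n=6: y≈2.162822, sp=3, e=sp−y≈0.837178; I≈0.113504, D=e−e_prev≈-2.029243; u=1/2·0.837178+0·0.113504+1·(-2.029243)≈-1.610654; next y=3/5·2.162822+1/2·(-1.610654)≈0.492366
n=7: y≈0.492366, sp=3, e=sp−y≈2.507634; I≈2.621138, D=e−e_prev≈1.670456; u=1/2·2.507634+0·2.621138+1·1.670456≈2.924273; next y=3/5·0.492366+1/2·2.924273≈1.757556
n=8: y≈1.757556, sp=3, e=sp−y≈1.242444; I≈3.863581, D=e−e_prev≈-1.265190; u=1/2·1.242444+0·3.863581+1·(-1.265190)≈-0.643968; next y=3/5·1.757556+1/2·(-0.643968)≈0.732550
n=9: y≈0.732550, sp=3, e=sp−y≈2.267450; I≈6.131032, D=e−e_prev≈1.025006; u=1/2·2.267450+0·6.131032+1·1.025006≈2.158732; next y=3/5·0.732550+1/2·2.158732≈1.518896
n=10: y≈1.518896, sp=3, e=sp−y≈1.481104; I≈7.612136, D=e−e_prev≈-0.786346; u=1/2·1.481104+0·7.612136+1·(-0.786346)≈-0.045794; next y=3/5·1.518896+1/2·(-0.045794)≈0.888441

0 -3 -4.500 0.000
1 -3 1.875 -2.250
2 -3 -3.131 -0.413
3 2 8.307 -1.813
4 2 -5.412 3.066
5 2 5.365 -0.866
6 3 -1.611 2.163
7 3 2.924 0.492
8 3 -0.644 1.758
9 3 2.159 0.733
10 3 -0.046 1.519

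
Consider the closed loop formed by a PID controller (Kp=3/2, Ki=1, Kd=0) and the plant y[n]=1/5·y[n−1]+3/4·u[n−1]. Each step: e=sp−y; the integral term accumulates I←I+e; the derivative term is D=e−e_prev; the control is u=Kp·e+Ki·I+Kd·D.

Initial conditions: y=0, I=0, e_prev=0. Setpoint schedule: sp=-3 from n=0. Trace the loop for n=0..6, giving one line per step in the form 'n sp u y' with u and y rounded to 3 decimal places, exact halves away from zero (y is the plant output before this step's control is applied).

0 -3 -7.500 0.000
1 -3 3.563 -5.625
2 -3 -11.742 1.547
3 -3 8.821 -8.497
4 -3 -19.216 4.917
5 -3 18.730 -13.429
6 -3 -32.818 11.362

(exact arithmetic carried between steps; '≈' marks a value shown rounded to 6 d.p. or computed from one; I and e_prev carry over from the previous line; the table rounds u and y to 3 d.p., halves away from zero)
n=0: y=0, sp=-3, e=sp−y=-3; I=-3, D=e−e_prev=-3; u=3/2·(-3)+1·(-3)+0·(-3)=-7.5; next y=1/5·0+3/4·(-7.5)=-5.625
n=1: y=-5.625, sp=-3, e=sp−y=2.625; I=-0.375, D=e−e_prev=5.625; u=3/2·2.625+1·(-0.375)+0·5.625=3.5625; next y=1/5·(-5.625)+3/4·3.5625=1.546875
n=2: y=1.546875, sp=-3, e=sp−y=-4.546875; I=-4.921875, D=e−e_prev=-7.171875; u=3/2·(-4.546875)+1·(-4.921875)+0·(-7.171875)≈-11.742188; next y=1/5·1.546875+3/4·(-11.742188)≈-8.497266
n=3: y≈-8.497266, sp=-3, e=sp−y≈5.497266; I≈0.575391, D=e−e_prev≈10.044141; u=3/2·5.497266+1·0.575391+0·10.044141≈8.821289; next y=1/5·(-8.497266)+3/4·8.821289≈4.916514
n=4: y≈4.916514, sp=-3, e=sp−y≈-7.916514; I≈-7.341123, D=e−e_prev≈-13.413779; u=3/2·(-7.916514)+1·(-7.341123)+0·(-13.413779)≈-19.215894; next y=1/5·4.916514+3/4·(-19.215894)≈-13.428617
n=5: y≈-13.428617, sp=-3, e=sp−y≈10.428617; I≈3.087494, D=e−e_prev≈18.345131; u=3/2·10.428617+1·3.087494+0·18.345131≈18.730421; next y=1/5·(-13.428617)+3/4·18.730421≈11.362092
n=6: y≈11.362092, sp=-3, e=sp−y≈-14.362092; I≈-11.274598, D=e−e_prev≈-24.790709; u=3/2·(-14.362092)+1·(-11.274598)+0·(-24.790709)≈-32.817735; next y=1/5·11.362092+3/4·(-32.817735)≈-22.340883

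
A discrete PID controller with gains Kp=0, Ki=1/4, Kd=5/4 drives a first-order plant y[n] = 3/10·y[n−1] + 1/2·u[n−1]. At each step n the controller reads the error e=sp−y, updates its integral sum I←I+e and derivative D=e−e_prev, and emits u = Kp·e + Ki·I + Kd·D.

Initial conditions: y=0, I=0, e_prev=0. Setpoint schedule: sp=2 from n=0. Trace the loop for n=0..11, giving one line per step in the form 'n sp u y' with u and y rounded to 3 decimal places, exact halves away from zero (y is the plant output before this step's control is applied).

(exact arithmetic carried between steps; '≈' marks a value shown rounded to 6 d.p. or computed from one; I and e_prev carry over from the previous line; the table rounds u and y to 3 d.p., halves away from zero)
n=0: y=0, sp=2, e=sp−y=2; I=2, D=e−e_prev=2; u=0·2+1/4·2+5/4·2=3; next y=3/10·0+1/2·3=1.5
n=1: y=1.5, sp=2, e=sp−y=0.5; I=2.5, D=e−e_prev=-1.5; u=0·0.5+1/4·2.5+5/4·(-1.5)=-1.25; next y=3/10·1.5+1/2·(-1.25)=-0.175
n=2: y=-0.175, sp=2, e=sp−y=2.175; I=4.675, D=e−e_prev=1.675; u=0·2.175+1/4·4.675+5/4·1.675=3.2625; next y=3/10·(-0.175)+1/2·3.2625=1.57875
n=3: y=1.57875, sp=2, e=sp−y=0.42125; I=5.09625, D=e−e_prev=-1.75375; u=0·0.42125+1/4·5.09625+5/4·(-1.75375)=-0.918125; next y=3/10·1.57875+1/2·(-0.918125)≈0.014563
n=4: y≈0.014563, sp=2, e=sp−y≈1.985438; I≈7.081688, D=e−e_prev≈1.564188; u=0·1.985438+1/4·7.081688+5/4·1.564188≈3.725656; next y=3/10·0.014563+1/2·3.725656≈1.867197
n=5: y≈1.867197, sp=2, e=sp−y≈0.132803; I≈7.214491, D=e−e_prev≈-1.852634; u=0·0.132803+1/4·7.214491+5/4·(-1.852634)≈-0.512170; next y=3/10·1.867197+1/2·(-0.512170)≈0.304074
n=6: y≈0.304074, sp=2, e=sp−y≈1.695926; I≈8.910417, D=e−e_prev≈1.563123; u=0·1.695926+1/4·8.910417+5/4·1.563123≈4.181508; next y=3/10·0.304074+1/2·4.181508≈2.181976
n=7: y≈2.181976, sp=2, e=sp−y≈-0.181976; I≈8.728441, D=e−e_prev≈-1.877902; u=0·(-0.181976)+1/4·8.728441+5/4·(-1.877902)≈-0.165268; next y=3/10·2.181976+1/2·(-0.165268)≈0.571959
n=8: y≈0.571959, sp=2, e=sp−y≈1.428041; I≈10.156482, D=e−e_prev≈1.610017; u=0·1.428041+1/4·10.156482+5/4·1.610017≈4.551642; next y=3/10·0.571959+1/2·4.551642≈2.447409
n=9: y≈2.447409, sp=2, e=sp−y≈-0.447409; I≈9.709073, D=e−e_prev≈-1.875450; u=0·(-0.447409)+1/4·9.709073+5/4·(-1.875450)≈0.082956; next y=3/10·2.447409+1/2·0.082956≈0.775701
n=10: y≈0.775701, sp=2, e=sp−y≈1.224299; I≈10.933372, D=e−e_prev≈1.671708; u=0·1.224299+1/4·10.933372+5/4·1.671708≈4.822978; next y=3/10·0.775701+1/2·4.822978≈2.644199
n=11: y≈2.644199, sp=2, e=sp−y≈-0.644199; I≈10.289173, D=e−e_prev≈-1.868498; u=0·(-0.644199)+1/4·10.289173+5/4·(-1.868498)≈0.236670; next y=3/10·2.644199+1/2·0.236670≈0.911595

0 2 3.000 0.000
1 2 -1.250 1.500
2 2 3.263 -0.175
3 2 -0.918 1.579
4 2 3.726 0.015
5 2 -0.512 1.867
6 2 4.182 0.304
7 2 -0.165 2.182
8 2 4.552 0.572
9 2 0.083 2.447
10 2 4.823 0.776
11 2 0.237 2.644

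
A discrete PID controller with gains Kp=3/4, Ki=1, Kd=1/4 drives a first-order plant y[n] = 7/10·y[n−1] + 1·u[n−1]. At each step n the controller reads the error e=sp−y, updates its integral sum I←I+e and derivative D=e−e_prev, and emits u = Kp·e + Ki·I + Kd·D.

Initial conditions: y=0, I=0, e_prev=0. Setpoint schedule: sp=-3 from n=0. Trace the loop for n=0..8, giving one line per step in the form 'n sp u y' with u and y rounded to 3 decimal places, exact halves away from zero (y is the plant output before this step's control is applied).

(exact arithmetic carried between steps; '≈' marks a value shown rounded to 6 d.p. or computed from one; I and e_prev carry over from the previous line; the table rounds u and y to 3 d.p., halves away from zero)
n=0: y=0, sp=-3, e=sp−y=-3; I=-3, D=e−e_prev=-3; u=3/4·(-3)+1·(-3)+1/4·(-3)=-6; next y=7/10·0+1·(-6)=-6
n=1: y=-6, sp=-3, e=sp−y=3; I=0, D=e−e_prev=6; u=3/4·3+1·0+1/4·6=3.75; next y=7/10·(-6)+1·3.75=-0.45
n=2: y=-0.45, sp=-3, e=sp−y=-2.55; I=-2.55, D=e−e_prev=-5.55; u=3/4·(-2.55)+1·(-2.55)+1/4·(-5.55)=-5.85; next y=7/10·(-0.45)+1·(-5.85)=-6.165
n=3: y=-6.165, sp=-3, e=sp−y=3.165; I=0.615, D=e−e_prev=5.715; u=3/4·3.165+1·0.615+1/4·5.715=4.4175; next y=7/10·(-6.165)+1·4.4175=0.102
n=4: y=0.102, sp=-3, e=sp−y=-3.102; I=-2.487, D=e−e_prev=-6.267; u=3/4·(-3.102)+1·(-2.487)+1/4·(-6.267)=-6.38025; next y=7/10·0.102+1·(-6.38025)=-6.30885
n=5: y=-6.30885, sp=-3, e=sp−y=3.30885; I=0.82185, D=e−e_prev=6.41085; u=3/4·3.30885+1·0.82185+1/4·6.41085=4.9062; next y=7/10·(-6.30885)+1·4.9062=0.490005
n=6: y=0.490005, sp=-3, e=sp−y=-3.490005; I=-2.668155, D=e−e_prev=-6.798855; u=3/4·(-3.490005)+1·(-2.668155)+1/4·(-6.798855)≈-6.985373; next y=7/10·0.490005+1·(-6.985373)≈-6.642369
n=7: y=-6.642369, sp=-3, e=sp−y=3.642369; I=0.974214, D=e−e_prev=7.132374; u=3/4·3.642369+1·0.974214+1/4·7.132374≈5.489084; next y=7/10·(-6.642369)+1·5.489084≈0.839426
n=8: y≈0.839426, sp=-3, e=sp−y≈-3.839426; I≈-2.865212, D=e−e_prev≈-7.481795; u=3/4·(-3.839426)+1·(-2.865212)+1/4·(-7.481795)≈-7.615230; next y=7/10·0.839426+1·(-7.615230)≈-7.027632

0 -3 -6.000 0.000
1 -3 3.750 -6.000
2 -3 -5.850 -0.450
3 -3 4.418 -6.165
4 -3 -6.380 0.102
5 -3 4.906 -6.309
6 -3 -6.985 0.490
7 -3 5.489 -6.642
8 -3 -7.615 0.839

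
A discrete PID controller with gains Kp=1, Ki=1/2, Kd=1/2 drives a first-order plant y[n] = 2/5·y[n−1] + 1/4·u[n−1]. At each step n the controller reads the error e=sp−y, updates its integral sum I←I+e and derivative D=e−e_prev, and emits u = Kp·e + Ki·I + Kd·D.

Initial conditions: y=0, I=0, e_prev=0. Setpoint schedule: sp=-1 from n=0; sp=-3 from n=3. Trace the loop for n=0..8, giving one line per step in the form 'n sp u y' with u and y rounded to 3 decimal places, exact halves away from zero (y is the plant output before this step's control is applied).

(exact arithmetic carried between steps; '≈' marks a value shown rounded to 6 d.p. or computed from one; I and e_prev carry over from the previous line; the table rounds u and y to 3 d.p., halves away from zero)
n=0: y=0, sp=-1, e=sp−y=-1; I=-1, D=e−e_prev=-1; u=1·(-1)+1/2·(-1)+1/2·(-1)=-2; next y=2/5·0+1/4·(-2)=-0.5
n=1: y=-0.5, sp=-1, e=sp−y=-0.5; I=-1.5, D=e−e_prev=0.5; u=1·(-0.5)+1/2·(-1.5)+1/2·0.5=-1; next y=2/5·(-0.5)+1/4·(-1)=-0.45
n=2: y=-0.45, sp=-1, e=sp−y=-0.55; I=-2.05, D=e−e_prev=-0.05; u=1·(-0.55)+1/2·(-2.05)+1/2·(-0.05)=-1.6; next y=2/5·(-0.45)+1/4·(-1.6)=-0.58
n=3: y=-0.58, sp=-3, e=sp−y=-2.42; I=-4.47, D=e−e_prev=-1.87; u=1·(-2.42)+1/2·(-4.47)+1/2·(-1.87)=-5.59; next y=2/5·(-0.58)+1/4·(-5.59)=-1.6295
n=4: y=-1.6295, sp=-3, e=sp−y=-1.3705; I=-5.8405, D=e−e_prev=1.0495; u=1·(-1.3705)+1/2·(-5.8405)+1/2·1.0495=-3.766; next y=2/5·(-1.6295)+1/4·(-3.766)=-1.5933
n=5: y=-1.5933, sp=-3, e=sp−y=-1.4067; I=-7.2472, D=e−e_prev=-0.0362; u=1·(-1.4067)+1/2·(-7.2472)+1/2·(-0.0362)=-5.0484; next y=2/5·(-1.5933)+1/4·(-5.0484)=-1.89942
n=6: y=-1.89942, sp=-3, e=sp−y=-1.10058; I=-8.34778, D=e−e_prev=0.30612; u=1·(-1.10058)+1/2·(-8.34778)+1/2·0.30612=-5.12141; next y=2/5·(-1.89942)+1/4·(-5.12141)≈-2.040121
n=7: y≈-2.040121, sp=-3, e=sp−y≈-0.959880; I≈-9.307660, D=e−e_prev≈0.140701; u=1·(-0.959880)+1/2·(-9.307660)+1/2·0.140701≈-5.543359; next y=2/5·(-2.040121)+1/4·(-5.543359)≈-2.201888
n=8: y≈-2.201888, sp=-3, e=sp−y≈-0.798112; I≈-10.105772, D=e−e_prev≈0.161767; u=1·(-0.798112)+1/2·(-10.105772)+1/2·0.161767≈-5.770114; next y=2/5·(-2.201888)+1/4·(-5.770114)≈-2.323284

0 -1 -2.000 0.000
1 -1 -1.000 -0.500
2 -1 -1.600 -0.450
3 -3 -5.590 -0.580
4 -3 -3.766 -1.630
5 -3 -5.048 -1.593
6 -3 -5.121 -1.899
7 -3 -5.543 -2.040
8 -3 -5.770 -2.202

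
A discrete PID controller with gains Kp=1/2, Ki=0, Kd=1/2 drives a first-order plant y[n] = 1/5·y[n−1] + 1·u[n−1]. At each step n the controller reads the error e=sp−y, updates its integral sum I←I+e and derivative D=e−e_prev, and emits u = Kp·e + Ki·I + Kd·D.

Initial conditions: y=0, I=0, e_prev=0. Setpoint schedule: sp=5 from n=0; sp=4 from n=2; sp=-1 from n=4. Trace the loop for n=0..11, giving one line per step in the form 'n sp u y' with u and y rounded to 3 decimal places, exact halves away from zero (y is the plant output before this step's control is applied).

(exact arithmetic carried between steps; '≈' marks a value shown rounded to 6 d.p. or computed from one; I and e_prev carry over from the previous line; the table rounds u and y to 3 d.p., halves away from zero)
n=0: y=0, sp=5, e=sp−y=5; I=5, D=e−e_prev=5; u=1/2·5+0·5+1/2·5=5; next y=1/5·0+1·5=5
n=1: y=5, sp=5, e=sp−y=0; I=5, D=e−e_prev=-5; u=1/2·0+0·5+1/2·(-5)=-2.5; next y=1/5·5+1·(-2.5)=-1.5
n=2: y=-1.5, sp=4, e=sp−y=5.5; I=10.5, D=e−e_prev=5.5; u=1/2·5.5+0·10.5+1/2·5.5=5.5; next y=1/5·(-1.5)+1·5.5=5.2
n=3: y=5.2, sp=4, e=sp−y=-1.2; I=9.3, D=e−e_prev=-6.7; u=1/2·(-1.2)+0·9.3+1/2·(-6.7)=-3.95; next y=1/5·5.2+1·(-3.95)=-2.91
n=4: y=-2.91, sp=-1, e=sp−y=1.91; I=11.21, D=e−e_prev=3.11; u=1/2·1.91+0·11.21+1/2·3.11=2.51; next y=1/5·(-2.91)+1·2.51=1.928
n=5: y=1.928, sp=-1, e=sp−y=-2.928; I=8.282, D=e−e_prev=-4.838; u=1/2·(-2.928)+0·8.282+1/2·(-4.838)=-3.883; next y=1/5·1.928+1·(-3.883)=-3.4974
n=6: y=-3.4974, sp=-1, e=sp−y=2.4974; I=10.7794, D=e−e_prev=5.4254; u=1/2·2.4974+0·10.7794+1/2·5.4254=3.9614; next y=1/5·(-3.4974)+1·3.9614=3.26192
n=7: y=3.26192, sp=-1, e=sp−y=-4.26192; I=6.51748, D=e−e_prev=-6.75932; u=1/2·(-4.26192)+0·6.51748+1/2·(-6.75932)=-5.51062; next y=1/5·3.26192+1·(-5.51062)=-4.858236
n=8: y=-4.858236, sp=-1, e=sp−y=3.858236; I=10.375716, D=e−e_prev=8.120156; u=1/2·3.858236+0·10.375716+1/2·8.120156=5.989196; next y=1/5·(-4.858236)+1·5.989196≈5.017549
n=9: y≈5.017549, sp=-1, e=sp−y≈-6.017549; I≈4.358167, D=e−e_prev≈-9.875785; u=1/2·(-6.017549)+0·4.358167+1/2·(-9.875785)≈-7.946667; next y=1/5·5.017549+1·(-7.946667)≈-6.943157
n=10: y≈-6.943157, sp=-1, e=sp−y≈5.943157; I≈10.301324, D=e−e_prev≈11.960706; u=1/2·5.943157+0·10.301324+1/2·11.960706≈8.951931; next y=1/5·(-6.943157)+1·8.951931≈7.563300
n=11: y≈7.563300, sp=-1, e=sp−y≈-8.563300; I≈1.738024, D=e−e_prev≈-14.506457; u=1/2·(-8.563300)+0·1.738024+1/2·(-14.506457)≈-11.534879; next y=1/5·7.563300+1·(-11.534879)≈-10.022219

0 5 5.000 0.000
1 5 -2.500 5.000
2 4 5.500 -1.500
3 4 -3.950 5.200
4 -1 2.510 -2.910
5 -1 -3.883 1.928
6 -1 3.961 -3.497
7 -1 -5.511 3.262
8 -1 5.989 -4.858
9 -1 -7.947 5.018
10 -1 8.952 -6.943
11 -1 -11.535 7.563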